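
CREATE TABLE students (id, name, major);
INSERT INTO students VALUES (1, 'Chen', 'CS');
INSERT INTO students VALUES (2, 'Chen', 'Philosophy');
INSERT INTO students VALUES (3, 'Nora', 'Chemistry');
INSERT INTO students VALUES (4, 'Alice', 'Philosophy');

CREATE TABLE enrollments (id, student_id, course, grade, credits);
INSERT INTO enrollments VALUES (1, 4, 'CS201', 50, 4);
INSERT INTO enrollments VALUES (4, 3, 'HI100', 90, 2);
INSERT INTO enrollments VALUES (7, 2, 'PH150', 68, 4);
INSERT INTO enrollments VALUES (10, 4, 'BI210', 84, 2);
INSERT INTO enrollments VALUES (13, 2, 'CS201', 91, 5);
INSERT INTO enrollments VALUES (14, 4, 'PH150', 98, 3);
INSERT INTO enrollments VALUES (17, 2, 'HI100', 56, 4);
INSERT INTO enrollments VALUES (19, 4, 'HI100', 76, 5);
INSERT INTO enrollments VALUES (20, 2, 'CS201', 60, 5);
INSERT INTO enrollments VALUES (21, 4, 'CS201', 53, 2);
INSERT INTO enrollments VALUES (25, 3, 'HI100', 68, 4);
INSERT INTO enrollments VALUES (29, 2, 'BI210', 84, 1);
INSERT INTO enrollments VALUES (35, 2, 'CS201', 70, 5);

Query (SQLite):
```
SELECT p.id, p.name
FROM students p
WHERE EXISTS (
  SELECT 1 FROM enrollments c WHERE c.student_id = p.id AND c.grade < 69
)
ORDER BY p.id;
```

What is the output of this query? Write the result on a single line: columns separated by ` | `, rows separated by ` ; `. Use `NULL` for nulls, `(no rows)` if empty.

For each students row, check whether any enrollments with matching student_id has grade < 69.
Keep rows where that is true.

2 | Chen ; 3 | Nora ; 4 | Alice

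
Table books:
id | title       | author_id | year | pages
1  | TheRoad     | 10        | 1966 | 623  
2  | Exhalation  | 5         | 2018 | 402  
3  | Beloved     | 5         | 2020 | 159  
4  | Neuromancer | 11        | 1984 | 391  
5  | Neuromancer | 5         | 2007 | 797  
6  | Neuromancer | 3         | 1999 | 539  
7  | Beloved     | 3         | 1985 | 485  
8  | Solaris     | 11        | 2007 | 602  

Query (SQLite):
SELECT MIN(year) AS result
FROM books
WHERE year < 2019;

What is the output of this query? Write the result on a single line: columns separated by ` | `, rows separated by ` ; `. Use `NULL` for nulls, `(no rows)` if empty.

Rows where year < 2019 → year values: [1966, 2018, 1984, 2007, 1999, 1985, 2007].
MIN of non-NULL values = 1966.

1966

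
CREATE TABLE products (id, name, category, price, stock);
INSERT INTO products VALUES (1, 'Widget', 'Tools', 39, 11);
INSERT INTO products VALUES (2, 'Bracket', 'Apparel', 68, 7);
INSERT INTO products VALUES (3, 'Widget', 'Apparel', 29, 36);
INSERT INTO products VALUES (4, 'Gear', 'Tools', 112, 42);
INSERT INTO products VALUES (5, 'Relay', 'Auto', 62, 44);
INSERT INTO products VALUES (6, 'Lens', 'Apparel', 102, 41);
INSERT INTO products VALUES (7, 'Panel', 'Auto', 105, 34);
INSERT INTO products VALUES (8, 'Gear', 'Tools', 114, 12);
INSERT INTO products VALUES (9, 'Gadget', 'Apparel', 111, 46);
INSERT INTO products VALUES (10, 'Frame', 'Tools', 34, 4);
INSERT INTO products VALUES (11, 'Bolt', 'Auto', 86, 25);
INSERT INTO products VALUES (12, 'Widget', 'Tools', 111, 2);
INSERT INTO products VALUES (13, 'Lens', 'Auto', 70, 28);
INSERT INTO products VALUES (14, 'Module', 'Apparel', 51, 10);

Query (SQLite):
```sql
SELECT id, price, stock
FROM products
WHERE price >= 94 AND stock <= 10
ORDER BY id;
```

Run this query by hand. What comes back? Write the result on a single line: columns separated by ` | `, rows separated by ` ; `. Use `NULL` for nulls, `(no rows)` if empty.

price >= 94: ids {4, 6, 7, 8, 9, 12}
stock <= 10: ids {2, 10, 12, 14}
Combine with AND.

12 | 111 | 2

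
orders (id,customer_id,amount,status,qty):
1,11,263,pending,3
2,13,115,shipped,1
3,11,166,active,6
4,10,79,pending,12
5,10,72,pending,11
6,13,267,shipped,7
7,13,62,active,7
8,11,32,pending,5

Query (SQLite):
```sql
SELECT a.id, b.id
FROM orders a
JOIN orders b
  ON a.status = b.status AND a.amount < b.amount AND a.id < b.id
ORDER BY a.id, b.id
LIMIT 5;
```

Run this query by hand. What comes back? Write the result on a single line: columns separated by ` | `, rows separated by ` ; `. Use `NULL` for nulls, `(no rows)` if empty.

2 | 6

Pairs (a,b) with same status, a.amount < b.amount, a.id < b.id.
status groups: active:{3,7} pending:{1,4,5,8} shipped:{2,6}
Ordered by (a.id, b.id); first 5.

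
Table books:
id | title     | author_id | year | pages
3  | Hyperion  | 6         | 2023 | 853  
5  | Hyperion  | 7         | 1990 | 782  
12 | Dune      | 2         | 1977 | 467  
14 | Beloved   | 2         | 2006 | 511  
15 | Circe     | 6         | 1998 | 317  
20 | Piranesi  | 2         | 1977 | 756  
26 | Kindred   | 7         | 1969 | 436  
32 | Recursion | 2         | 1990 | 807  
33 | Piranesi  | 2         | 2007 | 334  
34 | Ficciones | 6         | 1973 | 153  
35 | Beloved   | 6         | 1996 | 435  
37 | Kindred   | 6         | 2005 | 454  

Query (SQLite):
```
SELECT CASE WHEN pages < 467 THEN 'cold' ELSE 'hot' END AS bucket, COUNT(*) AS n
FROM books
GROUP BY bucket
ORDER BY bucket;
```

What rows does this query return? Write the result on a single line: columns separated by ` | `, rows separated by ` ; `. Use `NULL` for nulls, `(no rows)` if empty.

Bucket rows by pages < 467 → 'cold' else 'hot'; count each bucket.

cold | 6 ; hot | 6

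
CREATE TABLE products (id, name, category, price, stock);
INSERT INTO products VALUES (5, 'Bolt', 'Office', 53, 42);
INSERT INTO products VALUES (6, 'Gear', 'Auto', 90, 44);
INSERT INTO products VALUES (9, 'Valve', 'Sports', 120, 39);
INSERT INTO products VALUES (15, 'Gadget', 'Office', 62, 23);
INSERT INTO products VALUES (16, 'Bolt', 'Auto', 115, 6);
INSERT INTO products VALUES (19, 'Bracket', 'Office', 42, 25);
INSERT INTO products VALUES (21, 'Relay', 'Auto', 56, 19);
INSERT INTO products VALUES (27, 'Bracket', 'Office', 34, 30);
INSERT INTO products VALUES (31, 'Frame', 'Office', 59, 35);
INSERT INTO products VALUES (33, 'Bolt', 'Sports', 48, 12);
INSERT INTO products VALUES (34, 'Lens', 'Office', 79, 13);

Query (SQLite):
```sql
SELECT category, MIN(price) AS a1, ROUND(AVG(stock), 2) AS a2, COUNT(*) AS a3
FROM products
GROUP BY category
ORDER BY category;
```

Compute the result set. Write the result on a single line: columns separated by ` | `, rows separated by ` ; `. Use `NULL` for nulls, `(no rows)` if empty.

Auto | 56 | 23 | 3 ; Office | 34 | 28 | 6 ; Sports | 48 | 25.5 | 2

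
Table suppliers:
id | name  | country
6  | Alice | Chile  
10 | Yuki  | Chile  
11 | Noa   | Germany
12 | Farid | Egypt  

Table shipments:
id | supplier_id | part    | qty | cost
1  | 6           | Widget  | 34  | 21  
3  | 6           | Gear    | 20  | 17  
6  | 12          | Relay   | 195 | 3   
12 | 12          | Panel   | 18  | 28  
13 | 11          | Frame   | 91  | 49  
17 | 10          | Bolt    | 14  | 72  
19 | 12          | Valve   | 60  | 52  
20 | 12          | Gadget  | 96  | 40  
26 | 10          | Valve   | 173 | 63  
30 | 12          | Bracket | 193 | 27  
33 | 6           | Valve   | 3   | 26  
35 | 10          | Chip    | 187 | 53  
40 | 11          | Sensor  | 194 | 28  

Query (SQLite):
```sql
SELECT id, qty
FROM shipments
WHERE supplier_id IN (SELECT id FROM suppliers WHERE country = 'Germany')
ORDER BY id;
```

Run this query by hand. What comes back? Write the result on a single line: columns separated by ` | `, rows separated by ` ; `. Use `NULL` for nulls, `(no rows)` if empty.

Inner query: suppliers.id where country = 'Germany'.
Outer: keep shipments rows whose supplier_id is in that set.
Inner query → {11}

13 | 91 ; 40 | 194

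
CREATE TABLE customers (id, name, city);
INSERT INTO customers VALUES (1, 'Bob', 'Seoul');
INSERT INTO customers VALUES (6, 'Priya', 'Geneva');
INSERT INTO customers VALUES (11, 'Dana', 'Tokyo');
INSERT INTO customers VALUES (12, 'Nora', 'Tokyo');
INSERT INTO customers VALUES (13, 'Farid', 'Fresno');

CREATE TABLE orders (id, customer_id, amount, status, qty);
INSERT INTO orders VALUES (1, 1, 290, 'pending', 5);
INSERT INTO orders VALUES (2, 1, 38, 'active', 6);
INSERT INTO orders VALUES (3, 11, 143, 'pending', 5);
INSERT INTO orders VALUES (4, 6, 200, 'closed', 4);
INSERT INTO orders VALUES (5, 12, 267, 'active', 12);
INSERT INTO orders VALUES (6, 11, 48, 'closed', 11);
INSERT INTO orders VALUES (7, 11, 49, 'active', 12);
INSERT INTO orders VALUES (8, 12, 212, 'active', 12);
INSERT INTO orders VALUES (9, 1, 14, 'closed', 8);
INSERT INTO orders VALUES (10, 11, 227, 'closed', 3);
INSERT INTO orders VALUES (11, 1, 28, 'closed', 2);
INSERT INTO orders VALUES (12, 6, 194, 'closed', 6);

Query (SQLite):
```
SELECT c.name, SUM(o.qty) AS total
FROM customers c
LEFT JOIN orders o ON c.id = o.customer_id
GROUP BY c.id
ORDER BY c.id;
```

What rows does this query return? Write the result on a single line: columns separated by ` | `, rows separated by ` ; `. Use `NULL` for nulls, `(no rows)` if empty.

Bob | 21 ; Priya | 10 ; Dana | 31 ; Nora | 24 ; Farid | NULL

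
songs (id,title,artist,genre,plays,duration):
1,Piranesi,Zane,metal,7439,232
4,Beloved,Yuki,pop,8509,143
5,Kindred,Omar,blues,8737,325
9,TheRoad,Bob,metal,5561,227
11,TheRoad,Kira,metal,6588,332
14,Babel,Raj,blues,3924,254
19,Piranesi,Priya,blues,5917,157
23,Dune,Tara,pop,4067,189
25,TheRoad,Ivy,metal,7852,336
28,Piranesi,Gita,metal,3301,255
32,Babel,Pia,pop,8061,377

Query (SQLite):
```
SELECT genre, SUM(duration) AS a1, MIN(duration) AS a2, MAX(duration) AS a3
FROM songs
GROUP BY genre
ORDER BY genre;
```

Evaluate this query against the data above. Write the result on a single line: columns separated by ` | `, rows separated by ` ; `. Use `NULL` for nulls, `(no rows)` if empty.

Group songs by genre.
Per group compute: SUM(duration), MIN(duration), MAX(duration).
  blues: ids {5, 14, 19} → SUM(duration)=736, MIN(duration)=157, MAX(duration)=325
  metal: ids {1, 9, 11, 25, 28} → SUM(duration)=1382, MIN(duration)=227, MAX(duration)=336
  pop: ids {4, 23, 32} → SUM(duration)=709, MIN(duration)=143, MAX(duration)=377

blues | 736 | 157 | 325 ; metal | 1382 | 227 | 336 ; pop | 709 | 143 | 377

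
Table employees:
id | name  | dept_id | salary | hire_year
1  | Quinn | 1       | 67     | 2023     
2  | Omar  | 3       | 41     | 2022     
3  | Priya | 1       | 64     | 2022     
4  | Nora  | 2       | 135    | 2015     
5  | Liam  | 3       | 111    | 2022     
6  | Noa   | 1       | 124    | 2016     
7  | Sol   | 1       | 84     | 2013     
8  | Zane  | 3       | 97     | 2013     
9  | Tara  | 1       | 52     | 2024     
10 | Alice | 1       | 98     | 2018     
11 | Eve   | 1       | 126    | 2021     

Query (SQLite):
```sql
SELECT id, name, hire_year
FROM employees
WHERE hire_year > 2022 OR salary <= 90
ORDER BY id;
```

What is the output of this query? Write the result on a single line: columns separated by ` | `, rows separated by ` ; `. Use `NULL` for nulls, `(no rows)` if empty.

1 | Quinn | 2023 ; 2 | Omar | 2022 ; 3 | Priya | 2022 ; 7 | Sol | 2013 ; 9 | Tara | 2024

hire_year > 2022: ids {1, 9}
salary <= 90: ids {1, 2, 3, 7, 9}
Combine with OR.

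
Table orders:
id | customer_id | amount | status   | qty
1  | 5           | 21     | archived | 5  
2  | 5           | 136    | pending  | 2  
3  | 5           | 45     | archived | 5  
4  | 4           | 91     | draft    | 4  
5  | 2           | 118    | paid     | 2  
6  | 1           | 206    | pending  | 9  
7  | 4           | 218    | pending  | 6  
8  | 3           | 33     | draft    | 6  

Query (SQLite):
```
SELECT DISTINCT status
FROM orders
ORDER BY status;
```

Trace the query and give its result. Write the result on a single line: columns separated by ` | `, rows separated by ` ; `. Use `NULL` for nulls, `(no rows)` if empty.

Collect distinct status values from orders.

archived ; draft ; paid ; pending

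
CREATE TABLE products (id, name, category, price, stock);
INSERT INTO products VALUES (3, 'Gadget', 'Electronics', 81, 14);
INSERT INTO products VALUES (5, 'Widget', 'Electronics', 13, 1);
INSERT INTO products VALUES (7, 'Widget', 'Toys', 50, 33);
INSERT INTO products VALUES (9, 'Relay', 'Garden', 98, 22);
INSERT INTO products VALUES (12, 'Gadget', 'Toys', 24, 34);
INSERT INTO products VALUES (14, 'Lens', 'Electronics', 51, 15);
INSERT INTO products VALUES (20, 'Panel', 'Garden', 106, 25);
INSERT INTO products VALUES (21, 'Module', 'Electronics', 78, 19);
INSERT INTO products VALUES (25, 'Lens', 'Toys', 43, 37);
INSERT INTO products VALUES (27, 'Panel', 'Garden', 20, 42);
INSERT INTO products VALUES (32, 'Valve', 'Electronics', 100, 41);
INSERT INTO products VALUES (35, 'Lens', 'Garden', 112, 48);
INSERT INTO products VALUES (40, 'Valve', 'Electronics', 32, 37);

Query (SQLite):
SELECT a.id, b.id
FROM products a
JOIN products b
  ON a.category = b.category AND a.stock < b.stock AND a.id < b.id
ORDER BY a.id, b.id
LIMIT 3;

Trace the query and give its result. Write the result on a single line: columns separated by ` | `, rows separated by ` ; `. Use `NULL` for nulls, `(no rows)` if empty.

Pairs (a,b) with same category, a.stock < b.stock, a.id < b.id.
category groups: Electronics:{3,5,14,21,32,40} Garden:{9,20,27,35} Toys:{7,12,25}
Ordered by (a.id, b.id); first 3.

3 | 14 ; 3 | 21 ; 3 | 32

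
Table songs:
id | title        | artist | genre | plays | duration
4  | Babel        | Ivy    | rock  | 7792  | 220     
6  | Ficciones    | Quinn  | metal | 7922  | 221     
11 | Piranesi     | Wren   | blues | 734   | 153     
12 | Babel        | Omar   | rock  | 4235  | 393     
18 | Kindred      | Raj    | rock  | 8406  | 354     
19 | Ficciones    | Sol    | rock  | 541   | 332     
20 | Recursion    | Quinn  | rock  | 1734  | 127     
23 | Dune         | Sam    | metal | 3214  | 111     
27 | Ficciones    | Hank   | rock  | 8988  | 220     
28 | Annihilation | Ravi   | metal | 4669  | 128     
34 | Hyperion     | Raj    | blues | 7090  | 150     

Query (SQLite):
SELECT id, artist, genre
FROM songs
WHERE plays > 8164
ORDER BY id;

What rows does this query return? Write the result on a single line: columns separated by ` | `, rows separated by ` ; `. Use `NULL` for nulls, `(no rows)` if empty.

18 | Raj | rock ; 27 | Hank | rock

plays > 8164: ids {18, 27}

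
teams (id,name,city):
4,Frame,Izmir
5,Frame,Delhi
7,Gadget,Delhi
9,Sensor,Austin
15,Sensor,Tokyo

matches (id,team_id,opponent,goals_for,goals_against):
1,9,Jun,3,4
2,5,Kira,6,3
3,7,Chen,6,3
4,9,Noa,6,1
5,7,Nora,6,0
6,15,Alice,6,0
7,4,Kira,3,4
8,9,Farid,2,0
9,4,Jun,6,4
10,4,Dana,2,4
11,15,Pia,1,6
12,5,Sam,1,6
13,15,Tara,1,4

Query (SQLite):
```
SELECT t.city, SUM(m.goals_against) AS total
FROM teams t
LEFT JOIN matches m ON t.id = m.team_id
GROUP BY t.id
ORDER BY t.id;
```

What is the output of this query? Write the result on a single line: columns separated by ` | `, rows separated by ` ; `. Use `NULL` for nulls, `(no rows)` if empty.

LEFT JOIN keeps every teams row; unmatched ones get NULL for matches columns.
Group by teams.id and compute SUM(m.goals_against). SUM over an all-NULL group is NULL.
  4: ids {7, 9, 10} → SUM(m.goals_against)=12
  5: ids {2, 12} → SUM(m.goals_against)=9
  7: ids {3, 5} → SUM(m.goals_against)=3
  9: ids {1, 4, 8} → SUM(m.goals_against)=5
  15: ids {6, 11, 13} → SUM(m.goals_against)=10

Izmir | 12 ; Delhi | 9 ; Delhi | 3 ; Austin | 5 ; Tokyo | 10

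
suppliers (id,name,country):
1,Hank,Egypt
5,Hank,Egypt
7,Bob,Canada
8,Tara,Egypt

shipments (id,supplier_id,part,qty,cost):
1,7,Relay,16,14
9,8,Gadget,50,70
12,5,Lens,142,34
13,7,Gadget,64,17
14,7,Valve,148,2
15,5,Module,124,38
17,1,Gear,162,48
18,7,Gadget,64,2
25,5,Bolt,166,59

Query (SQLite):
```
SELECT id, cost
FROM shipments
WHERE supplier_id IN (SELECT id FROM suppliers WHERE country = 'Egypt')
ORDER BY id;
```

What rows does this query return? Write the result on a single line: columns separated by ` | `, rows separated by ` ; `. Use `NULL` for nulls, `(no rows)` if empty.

Inner query: suppliers.id where country = 'Egypt'.
Outer: keep shipments rows whose supplier_id is in that set.
Inner query → {1, 5, 8}

9 | 70 ; 12 | 34 ; 15 | 38 ; 17 | 48 ; 25 | 59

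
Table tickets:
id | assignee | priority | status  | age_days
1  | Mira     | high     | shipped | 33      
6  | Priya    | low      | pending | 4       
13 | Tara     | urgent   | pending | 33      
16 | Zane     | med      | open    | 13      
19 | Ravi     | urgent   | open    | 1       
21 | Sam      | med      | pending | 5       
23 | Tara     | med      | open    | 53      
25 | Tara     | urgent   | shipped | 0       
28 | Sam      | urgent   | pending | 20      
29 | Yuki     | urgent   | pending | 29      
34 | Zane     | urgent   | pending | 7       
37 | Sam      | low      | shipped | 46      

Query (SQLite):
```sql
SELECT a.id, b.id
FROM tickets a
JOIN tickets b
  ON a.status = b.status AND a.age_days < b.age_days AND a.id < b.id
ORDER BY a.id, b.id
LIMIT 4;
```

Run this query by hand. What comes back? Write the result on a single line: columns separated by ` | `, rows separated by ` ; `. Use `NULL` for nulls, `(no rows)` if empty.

Pairs (a,b) with same status, a.age_days < b.age_days, a.id < b.id.
status groups: open:{16,19,23} pending:{6,13,21,28,29,34} shipped:{1,25,37}
Ordered by (a.id, b.id); first 4.

1 | 37 ; 6 | 13 ; 6 | 21 ; 6 | 28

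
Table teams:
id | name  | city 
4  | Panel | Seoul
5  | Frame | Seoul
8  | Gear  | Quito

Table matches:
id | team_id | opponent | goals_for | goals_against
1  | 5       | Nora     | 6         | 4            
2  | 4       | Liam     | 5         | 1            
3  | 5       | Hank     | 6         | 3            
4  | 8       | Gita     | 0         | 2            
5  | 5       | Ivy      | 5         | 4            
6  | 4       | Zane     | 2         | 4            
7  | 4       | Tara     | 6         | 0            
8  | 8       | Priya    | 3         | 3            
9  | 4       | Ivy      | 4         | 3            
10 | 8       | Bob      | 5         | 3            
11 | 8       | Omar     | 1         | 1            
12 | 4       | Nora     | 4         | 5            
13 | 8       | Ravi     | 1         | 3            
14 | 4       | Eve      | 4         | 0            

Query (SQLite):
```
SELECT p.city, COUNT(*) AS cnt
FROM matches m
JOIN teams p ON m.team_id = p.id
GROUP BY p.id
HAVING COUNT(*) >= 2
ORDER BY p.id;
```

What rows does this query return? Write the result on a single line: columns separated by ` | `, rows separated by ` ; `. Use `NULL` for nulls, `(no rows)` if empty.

Seoul | 6 ; Seoul | 3 ; Quito | 5

Join each matches row to its teams via team_id.
Group joined rows by teams.id; compute COUNT(*) per group.
HAVING: keep groups with count ≥ 2.
  4: ids {2, 6, 7, 9, 12, 14} → COUNT(*)=6
  5: ids {1, 3, 5} → COUNT(*)=3
  8: ids {4, 8, 10, 11, 13} → COUNT(*)=5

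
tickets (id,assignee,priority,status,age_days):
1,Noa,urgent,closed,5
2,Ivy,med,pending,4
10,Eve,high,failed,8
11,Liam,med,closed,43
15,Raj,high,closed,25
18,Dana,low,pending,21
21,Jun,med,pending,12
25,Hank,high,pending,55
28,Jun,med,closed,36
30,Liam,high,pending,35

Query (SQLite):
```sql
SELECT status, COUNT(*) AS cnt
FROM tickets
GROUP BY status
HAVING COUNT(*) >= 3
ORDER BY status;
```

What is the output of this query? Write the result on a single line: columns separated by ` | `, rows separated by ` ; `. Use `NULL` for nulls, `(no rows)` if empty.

Partition tickets by status; compute COUNT(*) within each group.
HAVING: keep groups with count ≥ 3.
  closed: ids {1, 11, 15, 28} → COUNT(*)=4
  failed: ids {10} → COUNT(*)=1
  pending: ids {2, 18, 21, 25, 30} → COUNT(*)=5

closed | 4 ; pending | 5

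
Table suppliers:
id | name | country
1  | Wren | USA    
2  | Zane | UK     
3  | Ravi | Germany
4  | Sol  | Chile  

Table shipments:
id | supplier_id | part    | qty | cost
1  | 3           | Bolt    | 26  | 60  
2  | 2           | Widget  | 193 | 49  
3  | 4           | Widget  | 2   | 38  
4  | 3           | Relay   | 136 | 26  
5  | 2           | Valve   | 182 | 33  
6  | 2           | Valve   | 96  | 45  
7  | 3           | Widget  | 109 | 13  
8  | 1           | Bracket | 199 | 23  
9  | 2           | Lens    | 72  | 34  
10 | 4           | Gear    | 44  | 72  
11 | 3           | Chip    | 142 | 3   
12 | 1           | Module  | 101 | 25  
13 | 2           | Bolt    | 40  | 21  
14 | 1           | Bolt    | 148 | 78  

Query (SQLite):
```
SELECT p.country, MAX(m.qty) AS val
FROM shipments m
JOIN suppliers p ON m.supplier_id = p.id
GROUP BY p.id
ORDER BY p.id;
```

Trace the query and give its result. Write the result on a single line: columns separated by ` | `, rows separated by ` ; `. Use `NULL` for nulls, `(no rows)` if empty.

USA | 199 ; UK | 193 ; Germany | 142 ; Chile | 44

Join each shipments row to its suppliers via supplier_id.
Group joined rows by suppliers.id; compute MAX(m.qty) per group.
  1: ids {8, 12, 14} → MAX(m.qty)=199
  2: ids {2, 5, 6, 9, 13} → MAX(m.qty)=193
  3: ids {1, 4, 7, 11} → MAX(m.qty)=142
  4: ids {3, 10} → MAX(m.qty)=44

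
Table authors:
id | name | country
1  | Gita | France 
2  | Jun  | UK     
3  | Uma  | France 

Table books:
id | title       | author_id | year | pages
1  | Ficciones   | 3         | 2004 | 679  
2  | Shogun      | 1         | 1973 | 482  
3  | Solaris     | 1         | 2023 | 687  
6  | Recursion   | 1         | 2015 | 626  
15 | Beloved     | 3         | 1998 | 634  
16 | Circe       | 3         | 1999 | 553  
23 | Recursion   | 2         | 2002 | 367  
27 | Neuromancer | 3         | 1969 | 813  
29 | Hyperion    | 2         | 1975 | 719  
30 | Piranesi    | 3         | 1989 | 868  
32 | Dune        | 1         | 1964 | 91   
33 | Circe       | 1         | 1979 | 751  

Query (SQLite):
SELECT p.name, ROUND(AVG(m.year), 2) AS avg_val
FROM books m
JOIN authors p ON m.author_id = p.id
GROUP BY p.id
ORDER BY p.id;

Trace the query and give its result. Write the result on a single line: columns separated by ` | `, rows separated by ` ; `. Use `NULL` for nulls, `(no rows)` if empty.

Gita | 1990.8 ; Jun | 1988.5 ; Uma | 1991.8

Join each books row to its authors via author_id.
Group joined rows by authors.id; compute ROUND(AVG(m.year), 2) per group.
  1: ids {2, 3, 6, 32, 33} → ROUND(AVG(m.year), 2)=1990.8
  2: ids {23, 29} → ROUND(AVG(m.year), 2)=1988.5
  3: ids {1, 15, 16, 27, 30} → ROUND(AVG(m.year), 2)=1991.8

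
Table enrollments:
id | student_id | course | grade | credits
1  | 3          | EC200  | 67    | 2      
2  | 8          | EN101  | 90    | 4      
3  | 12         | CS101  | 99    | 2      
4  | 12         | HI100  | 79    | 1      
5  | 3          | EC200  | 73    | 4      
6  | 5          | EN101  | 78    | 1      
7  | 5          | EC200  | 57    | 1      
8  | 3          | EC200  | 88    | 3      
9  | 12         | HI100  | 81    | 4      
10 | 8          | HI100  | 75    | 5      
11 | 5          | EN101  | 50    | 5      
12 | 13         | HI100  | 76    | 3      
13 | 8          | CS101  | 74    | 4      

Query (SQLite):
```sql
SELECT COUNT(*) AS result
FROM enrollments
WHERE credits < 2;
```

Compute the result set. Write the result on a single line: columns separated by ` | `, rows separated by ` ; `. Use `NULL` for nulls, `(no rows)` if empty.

Rows where credits < 2 → grade values: [79, 78, 57].
COUNT(*) counts rows → 3.

3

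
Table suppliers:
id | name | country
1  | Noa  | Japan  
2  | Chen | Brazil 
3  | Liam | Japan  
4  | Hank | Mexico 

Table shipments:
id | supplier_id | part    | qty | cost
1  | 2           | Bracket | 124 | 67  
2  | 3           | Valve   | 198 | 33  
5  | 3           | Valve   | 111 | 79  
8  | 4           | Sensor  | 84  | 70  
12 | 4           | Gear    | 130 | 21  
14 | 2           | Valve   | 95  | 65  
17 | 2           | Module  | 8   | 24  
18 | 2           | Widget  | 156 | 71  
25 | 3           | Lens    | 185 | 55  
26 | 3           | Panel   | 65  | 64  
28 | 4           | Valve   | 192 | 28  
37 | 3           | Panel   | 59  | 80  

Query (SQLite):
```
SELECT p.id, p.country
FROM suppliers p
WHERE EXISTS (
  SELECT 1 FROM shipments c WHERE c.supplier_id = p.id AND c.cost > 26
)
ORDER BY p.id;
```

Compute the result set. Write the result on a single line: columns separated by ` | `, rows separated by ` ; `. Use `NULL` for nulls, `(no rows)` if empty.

For each suppliers row, check whether any shipments with matching supplier_id has cost > 26.
Keep rows where that is true.

2 | Brazil ; 3 | Japan ; 4 | Mexico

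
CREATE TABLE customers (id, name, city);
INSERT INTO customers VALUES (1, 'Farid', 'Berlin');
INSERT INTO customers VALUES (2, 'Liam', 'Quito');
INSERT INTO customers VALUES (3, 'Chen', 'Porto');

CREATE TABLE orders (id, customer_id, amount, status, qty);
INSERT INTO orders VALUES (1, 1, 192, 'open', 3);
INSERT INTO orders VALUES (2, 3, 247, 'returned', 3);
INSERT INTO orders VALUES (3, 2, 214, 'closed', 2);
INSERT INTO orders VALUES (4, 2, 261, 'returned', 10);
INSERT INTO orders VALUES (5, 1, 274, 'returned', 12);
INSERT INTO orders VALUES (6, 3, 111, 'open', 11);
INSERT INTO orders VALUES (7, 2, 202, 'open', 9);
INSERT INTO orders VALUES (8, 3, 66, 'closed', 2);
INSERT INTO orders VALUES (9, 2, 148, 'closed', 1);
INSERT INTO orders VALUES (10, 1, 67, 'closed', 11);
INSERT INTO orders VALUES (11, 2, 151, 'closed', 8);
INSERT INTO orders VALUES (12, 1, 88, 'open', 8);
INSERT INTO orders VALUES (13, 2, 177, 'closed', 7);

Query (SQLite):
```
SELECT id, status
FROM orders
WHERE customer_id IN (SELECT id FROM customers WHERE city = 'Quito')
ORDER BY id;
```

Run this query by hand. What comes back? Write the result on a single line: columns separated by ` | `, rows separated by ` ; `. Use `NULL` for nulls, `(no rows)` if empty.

3 | closed ; 4 | returned ; 7 | open ; 9 | closed ; 11 | closed ; 13 | closed

Inner query: customers.id where city = 'Quito'.
Outer: keep orders rows whose customer_id is in that set.
Inner query → {2}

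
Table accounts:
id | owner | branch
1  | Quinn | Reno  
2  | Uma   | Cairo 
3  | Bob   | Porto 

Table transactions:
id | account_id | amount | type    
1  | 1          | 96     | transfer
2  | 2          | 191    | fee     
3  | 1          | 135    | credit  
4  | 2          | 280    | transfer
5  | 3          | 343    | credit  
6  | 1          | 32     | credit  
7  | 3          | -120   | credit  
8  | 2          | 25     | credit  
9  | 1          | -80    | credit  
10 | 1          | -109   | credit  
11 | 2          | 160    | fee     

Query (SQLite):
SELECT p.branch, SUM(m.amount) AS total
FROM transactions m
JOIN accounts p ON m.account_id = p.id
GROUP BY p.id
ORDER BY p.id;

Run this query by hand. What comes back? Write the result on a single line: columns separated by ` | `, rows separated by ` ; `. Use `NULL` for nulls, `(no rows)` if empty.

Join each transactions row to its accounts via account_id.
Group joined rows by accounts.id; compute SUM(m.amount) per group.
  1: ids {1, 3, 6, 9, 10} → SUM(m.amount)=74
  2: ids {2, 4, 8, 11} → SUM(m.amount)=656
  3: ids {5, 7} → SUM(m.amount)=223

Reno | 74 ; Cairo | 656 ; Porto | 223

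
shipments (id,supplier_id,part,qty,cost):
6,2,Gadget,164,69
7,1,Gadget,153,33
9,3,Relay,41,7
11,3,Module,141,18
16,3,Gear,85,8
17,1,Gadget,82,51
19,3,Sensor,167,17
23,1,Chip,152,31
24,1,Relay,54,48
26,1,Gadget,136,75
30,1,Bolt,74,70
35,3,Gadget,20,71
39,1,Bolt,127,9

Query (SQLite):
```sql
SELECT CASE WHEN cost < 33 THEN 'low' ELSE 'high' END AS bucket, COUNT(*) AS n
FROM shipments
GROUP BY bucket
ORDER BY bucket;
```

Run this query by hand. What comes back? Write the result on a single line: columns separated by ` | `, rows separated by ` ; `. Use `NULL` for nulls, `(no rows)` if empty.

high | 7 ; low | 6

Bucket rows by cost < 33 → 'low' else 'high'; count each bucket.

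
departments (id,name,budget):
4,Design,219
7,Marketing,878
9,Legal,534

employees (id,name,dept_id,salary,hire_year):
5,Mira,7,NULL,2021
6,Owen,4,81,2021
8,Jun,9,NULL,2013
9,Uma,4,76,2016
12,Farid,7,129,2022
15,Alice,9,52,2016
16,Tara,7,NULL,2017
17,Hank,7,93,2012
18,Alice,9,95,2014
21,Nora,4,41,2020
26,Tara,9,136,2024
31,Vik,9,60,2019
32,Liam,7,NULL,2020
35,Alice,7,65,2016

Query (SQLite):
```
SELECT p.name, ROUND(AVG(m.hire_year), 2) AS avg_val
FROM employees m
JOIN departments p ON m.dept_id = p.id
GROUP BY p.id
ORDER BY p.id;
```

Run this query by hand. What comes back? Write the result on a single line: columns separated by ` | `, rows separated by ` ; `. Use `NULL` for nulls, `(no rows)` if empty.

Join each employees row to its departments via dept_id.
Group joined rows by departments.id; compute ROUND(AVG(m.hire_year), 2) per group.
  4: ids {6, 9, 21} → ROUND(AVG(m.hire_year), 2)=2019
  7: ids {5, 12, 16, 17, 32, 35} → ROUND(AVG(m.hire_year), 2)=2018
  9: ids {8, 15, 18, 26, 31} → ROUND(AVG(m.hire_year), 2)=2017.2

Design | 2019 ; Marketing | 2018 ; Legal | 2017.2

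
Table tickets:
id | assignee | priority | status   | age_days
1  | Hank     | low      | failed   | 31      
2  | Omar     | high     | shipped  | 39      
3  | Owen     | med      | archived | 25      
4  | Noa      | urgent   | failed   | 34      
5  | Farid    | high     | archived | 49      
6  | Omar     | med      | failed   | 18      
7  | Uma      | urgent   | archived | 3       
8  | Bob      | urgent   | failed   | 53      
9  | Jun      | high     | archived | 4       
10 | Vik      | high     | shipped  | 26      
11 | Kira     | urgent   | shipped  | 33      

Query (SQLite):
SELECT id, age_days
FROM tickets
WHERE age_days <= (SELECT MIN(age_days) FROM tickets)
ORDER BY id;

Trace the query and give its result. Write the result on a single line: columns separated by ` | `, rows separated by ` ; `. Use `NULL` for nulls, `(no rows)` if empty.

7 | 3

Scalar subquery: MIN(age_days) over all tickets rows = 3.
Keep rows where age_days <= that value.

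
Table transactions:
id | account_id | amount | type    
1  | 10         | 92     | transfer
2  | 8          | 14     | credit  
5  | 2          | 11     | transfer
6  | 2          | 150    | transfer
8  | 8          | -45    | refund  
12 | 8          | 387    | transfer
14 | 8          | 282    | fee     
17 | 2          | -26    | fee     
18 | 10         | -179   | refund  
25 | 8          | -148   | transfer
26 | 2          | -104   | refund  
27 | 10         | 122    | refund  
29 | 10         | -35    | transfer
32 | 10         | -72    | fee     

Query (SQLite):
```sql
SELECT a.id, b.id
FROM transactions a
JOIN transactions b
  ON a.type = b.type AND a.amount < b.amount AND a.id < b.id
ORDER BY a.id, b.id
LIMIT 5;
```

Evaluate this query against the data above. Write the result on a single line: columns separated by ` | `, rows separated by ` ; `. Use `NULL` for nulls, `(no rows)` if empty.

1 | 6 ; 1 | 12 ; 5 | 6 ; 5 | 12 ; 6 | 12

Pairs (a,b) with same type, a.amount < b.amount, a.id < b.id.
type groups: credit:{2} fee:{14,17,32} refund:{8,18,26,27} transfer:{1,5,6,12,25,29}
Ordered by (a.id, b.id); first 5.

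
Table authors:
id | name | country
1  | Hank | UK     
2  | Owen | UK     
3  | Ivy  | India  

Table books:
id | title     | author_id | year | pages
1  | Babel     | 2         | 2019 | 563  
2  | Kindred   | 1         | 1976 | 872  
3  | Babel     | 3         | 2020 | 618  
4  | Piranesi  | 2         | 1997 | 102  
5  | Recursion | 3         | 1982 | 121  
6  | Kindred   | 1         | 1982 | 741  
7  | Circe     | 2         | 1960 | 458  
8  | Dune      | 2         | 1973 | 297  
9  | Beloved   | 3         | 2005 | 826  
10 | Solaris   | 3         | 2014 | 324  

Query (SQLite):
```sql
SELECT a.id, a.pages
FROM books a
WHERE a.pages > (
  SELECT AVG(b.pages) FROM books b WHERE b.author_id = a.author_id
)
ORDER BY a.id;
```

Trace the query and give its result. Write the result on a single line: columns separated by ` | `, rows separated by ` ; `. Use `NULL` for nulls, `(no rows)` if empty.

For each books row a, compute AVG(pages) over rows sharing a.author_id.
Keep row a if a.pages > that per-group AVG.
  author_id=1: AVG(pages) = 806.5
  author_id=2: AVG(pages) = 355.0
  author_id=3: AVG(pages) = 472.25

1 | 563 ; 2 | 872 ; 3 | 618 ; 7 | 458 ; 9 | 826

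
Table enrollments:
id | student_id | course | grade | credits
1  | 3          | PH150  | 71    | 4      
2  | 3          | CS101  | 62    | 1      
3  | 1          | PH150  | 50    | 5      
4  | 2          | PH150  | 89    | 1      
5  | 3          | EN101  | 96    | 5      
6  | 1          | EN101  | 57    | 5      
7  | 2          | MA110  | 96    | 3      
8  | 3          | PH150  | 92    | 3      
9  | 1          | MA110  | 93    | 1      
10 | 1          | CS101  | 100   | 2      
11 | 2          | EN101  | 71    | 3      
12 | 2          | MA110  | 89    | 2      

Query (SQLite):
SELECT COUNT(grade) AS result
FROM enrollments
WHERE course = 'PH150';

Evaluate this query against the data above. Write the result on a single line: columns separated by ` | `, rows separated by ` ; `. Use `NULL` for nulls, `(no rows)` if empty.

Rows where course='PH150' → grade values: [71, 50, 89, 92].
COUNT(grade) counts non-NULL values → 4.

4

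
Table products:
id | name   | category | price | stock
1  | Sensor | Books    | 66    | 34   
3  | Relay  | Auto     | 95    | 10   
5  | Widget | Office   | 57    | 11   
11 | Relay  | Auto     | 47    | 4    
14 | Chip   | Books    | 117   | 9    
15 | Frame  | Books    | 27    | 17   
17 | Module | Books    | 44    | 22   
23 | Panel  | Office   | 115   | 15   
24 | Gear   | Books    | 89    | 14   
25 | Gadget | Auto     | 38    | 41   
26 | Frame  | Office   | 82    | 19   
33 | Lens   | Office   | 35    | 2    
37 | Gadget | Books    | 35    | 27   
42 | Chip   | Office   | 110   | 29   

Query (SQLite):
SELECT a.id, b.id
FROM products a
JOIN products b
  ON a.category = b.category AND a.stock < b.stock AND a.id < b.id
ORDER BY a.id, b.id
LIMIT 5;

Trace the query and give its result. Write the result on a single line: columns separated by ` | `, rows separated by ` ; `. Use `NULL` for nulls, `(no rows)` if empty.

Pairs (a,b) with same category, a.stock < b.stock, a.id < b.id.
category groups: Auto:{3,11,25} Books:{1,14,15,17,24,37} Office:{5,23,26,33,42}
Ordered by (a.id, b.id); first 5.

3 | 25 ; 5 | 23 ; 5 | 26 ; 5 | 42 ; 11 | 25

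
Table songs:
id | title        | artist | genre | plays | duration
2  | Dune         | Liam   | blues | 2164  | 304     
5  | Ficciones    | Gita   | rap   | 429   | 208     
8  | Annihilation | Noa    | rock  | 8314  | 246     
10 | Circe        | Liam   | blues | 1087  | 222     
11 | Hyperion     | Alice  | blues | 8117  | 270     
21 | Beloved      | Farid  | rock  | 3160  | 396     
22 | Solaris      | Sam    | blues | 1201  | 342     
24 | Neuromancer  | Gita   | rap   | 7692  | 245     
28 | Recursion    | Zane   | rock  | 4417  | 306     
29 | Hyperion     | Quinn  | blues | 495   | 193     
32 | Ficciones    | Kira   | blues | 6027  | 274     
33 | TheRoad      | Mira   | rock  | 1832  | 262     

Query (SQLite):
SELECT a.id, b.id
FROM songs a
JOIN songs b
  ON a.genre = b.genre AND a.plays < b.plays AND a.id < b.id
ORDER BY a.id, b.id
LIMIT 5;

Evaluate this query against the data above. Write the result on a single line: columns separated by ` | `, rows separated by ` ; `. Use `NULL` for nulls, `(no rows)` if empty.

2 | 11 ; 2 | 32 ; 5 | 24 ; 10 | 11 ; 10 | 22

Pairs (a,b) with same genre, a.plays < b.plays, a.id < b.id.
genre groups: blues:{2,10,11,22,29,32} rap:{5,24} rock:{8,21,28,33}
Ordered by (a.id, b.id); first 5.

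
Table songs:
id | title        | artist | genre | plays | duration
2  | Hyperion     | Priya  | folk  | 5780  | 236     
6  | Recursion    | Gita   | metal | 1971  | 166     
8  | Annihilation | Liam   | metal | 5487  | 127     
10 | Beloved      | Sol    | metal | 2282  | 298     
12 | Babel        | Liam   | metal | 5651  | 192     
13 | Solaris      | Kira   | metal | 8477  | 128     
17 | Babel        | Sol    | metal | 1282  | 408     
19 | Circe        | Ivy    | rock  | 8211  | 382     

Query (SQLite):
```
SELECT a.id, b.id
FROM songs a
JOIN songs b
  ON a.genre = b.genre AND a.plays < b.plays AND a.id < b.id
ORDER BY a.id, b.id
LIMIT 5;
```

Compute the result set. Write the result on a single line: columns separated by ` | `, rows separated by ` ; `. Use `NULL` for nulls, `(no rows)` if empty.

Pairs (a,b) with same genre, a.plays < b.plays, a.id < b.id.
genre groups: folk:{2} metal:{6,8,10,12,13,17} rock:{19}
Ordered by (a.id, b.id); first 5.

6 | 8 ; 6 | 10 ; 6 | 12 ; 6 | 13 ; 8 | 12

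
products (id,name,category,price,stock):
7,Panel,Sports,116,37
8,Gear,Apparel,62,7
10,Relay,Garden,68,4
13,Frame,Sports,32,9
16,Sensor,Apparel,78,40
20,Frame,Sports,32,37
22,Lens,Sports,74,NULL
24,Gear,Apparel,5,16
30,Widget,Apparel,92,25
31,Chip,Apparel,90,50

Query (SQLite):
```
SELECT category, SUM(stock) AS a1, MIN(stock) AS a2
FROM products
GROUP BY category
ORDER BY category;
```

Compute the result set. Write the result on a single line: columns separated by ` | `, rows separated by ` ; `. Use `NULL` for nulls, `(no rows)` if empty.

Apparel | 138 | 7 ; Garden | 4 | 4 ; Sports | 83 | 9

Group products by category.
Per group compute: SUM(stock), MIN(stock).
  Apparel: ids {8, 16, 24, 30, 31} → SUM(stock)=138, MIN(stock)=7
  Garden: ids {10} → SUM(stock)=4, MIN(stock)=4
  Sports: ids {7, 13, 20, 22} → SUM(stock)=83, MIN(stock)=9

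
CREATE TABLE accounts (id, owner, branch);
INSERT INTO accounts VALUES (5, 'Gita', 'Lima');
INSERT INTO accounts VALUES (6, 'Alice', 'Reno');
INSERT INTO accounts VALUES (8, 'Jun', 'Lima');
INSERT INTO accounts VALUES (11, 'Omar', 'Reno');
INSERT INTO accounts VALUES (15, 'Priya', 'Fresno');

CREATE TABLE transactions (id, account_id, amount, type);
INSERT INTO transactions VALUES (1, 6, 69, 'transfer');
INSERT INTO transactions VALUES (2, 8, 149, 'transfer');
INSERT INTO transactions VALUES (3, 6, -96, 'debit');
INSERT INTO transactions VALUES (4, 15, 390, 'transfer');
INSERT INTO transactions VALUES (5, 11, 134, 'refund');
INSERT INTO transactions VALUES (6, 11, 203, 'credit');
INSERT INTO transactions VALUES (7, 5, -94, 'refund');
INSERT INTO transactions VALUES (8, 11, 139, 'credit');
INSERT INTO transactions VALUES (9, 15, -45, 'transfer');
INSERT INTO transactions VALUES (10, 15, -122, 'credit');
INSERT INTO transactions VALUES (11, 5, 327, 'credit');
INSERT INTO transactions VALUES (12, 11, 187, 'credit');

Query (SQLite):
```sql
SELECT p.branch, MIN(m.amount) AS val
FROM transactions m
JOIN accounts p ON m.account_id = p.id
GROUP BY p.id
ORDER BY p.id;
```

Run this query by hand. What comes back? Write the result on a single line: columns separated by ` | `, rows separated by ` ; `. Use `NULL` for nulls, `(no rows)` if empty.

Lima | -94 ; Reno | -96 ; Lima | 149 ; Reno | 134 ; Fresno | -122

Join each transactions row to its accounts via account_id.
Group joined rows by accounts.id; compute MIN(m.amount) per group.
  5: ids {7, 11} → MIN(m.amount)=-94
  6: ids {1, 3} → MIN(m.amount)=-96
  8: ids {2} → MIN(m.amount)=149
  11: ids {5, 6, 8, 12} → MIN(m.amount)=134
  15: ids {4, 9, 10} → MIN(m.amount)=-122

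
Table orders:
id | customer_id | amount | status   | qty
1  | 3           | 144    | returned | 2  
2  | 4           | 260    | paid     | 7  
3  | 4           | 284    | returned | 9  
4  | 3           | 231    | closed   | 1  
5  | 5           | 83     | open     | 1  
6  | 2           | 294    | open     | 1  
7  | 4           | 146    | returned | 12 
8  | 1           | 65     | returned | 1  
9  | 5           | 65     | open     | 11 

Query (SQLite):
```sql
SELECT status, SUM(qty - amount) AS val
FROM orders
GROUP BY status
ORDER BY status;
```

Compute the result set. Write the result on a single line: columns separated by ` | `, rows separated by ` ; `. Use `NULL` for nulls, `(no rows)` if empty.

closed | -230 ; open | -429 ; paid | -253 ; returned | -615

For each row compute qty - amount.
Group by status; take SUM of the expression per group.
  closed: ids {4} → SUM(qty - amount)=-230
  open: ids {5, 6, 9} → SUM(qty - amount)=-429
  paid: ids {2} → SUM(qty - amount)=-253
  returned: ids {1, 3, 7, 8} → SUM(qty - amount)=-615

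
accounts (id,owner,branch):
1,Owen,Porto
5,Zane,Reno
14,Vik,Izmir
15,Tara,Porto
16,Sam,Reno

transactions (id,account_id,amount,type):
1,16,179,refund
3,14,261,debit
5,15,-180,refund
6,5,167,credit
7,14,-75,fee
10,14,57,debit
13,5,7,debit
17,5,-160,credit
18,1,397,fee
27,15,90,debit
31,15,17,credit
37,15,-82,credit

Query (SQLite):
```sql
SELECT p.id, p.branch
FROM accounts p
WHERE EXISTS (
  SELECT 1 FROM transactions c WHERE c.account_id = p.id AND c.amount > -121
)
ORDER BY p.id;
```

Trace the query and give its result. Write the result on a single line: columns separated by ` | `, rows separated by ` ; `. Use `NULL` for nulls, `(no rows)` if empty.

1 | Porto ; 5 | Reno ; 14 | Izmir ; 15 | Porto ; 16 | Reno

For each accounts row, check whether any transactions with matching account_id has amount > -121.
Keep rows where that is true.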